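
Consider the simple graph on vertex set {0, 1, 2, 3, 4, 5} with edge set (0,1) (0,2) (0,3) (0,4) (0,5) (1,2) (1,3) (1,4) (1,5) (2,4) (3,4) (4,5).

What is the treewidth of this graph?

3

A width-3 tree decomposition is:
Bags: B1 = {0, 1, 4, 5}  B2 = {0, 1, 3, 4}  B3 = {0, 1, 2, 4}
Tree: B1–B2, B2–B3
Each bag holds 4 vertices, so the decomposition has width 3, which upper-bounds the treewidth. On the other hand G contains the 4-clique {0, 1, 2, 4}. A clique must lie in a single bag of any decomposition, so no decomposition can have width below 3. Combining the bounds, tw(G) = 3.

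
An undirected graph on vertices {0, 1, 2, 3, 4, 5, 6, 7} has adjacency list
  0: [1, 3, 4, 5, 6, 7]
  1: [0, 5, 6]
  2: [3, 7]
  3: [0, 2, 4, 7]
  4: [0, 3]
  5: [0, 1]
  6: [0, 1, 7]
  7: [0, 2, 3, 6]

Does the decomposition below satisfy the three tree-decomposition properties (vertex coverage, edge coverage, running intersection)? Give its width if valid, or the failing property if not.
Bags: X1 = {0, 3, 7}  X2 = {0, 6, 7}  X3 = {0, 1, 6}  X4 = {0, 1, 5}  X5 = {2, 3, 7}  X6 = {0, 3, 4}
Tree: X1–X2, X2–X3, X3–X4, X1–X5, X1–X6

Yes; width 2.

Every vertex of G appears in some bag (union = {0, 1, 2, 3, 4, 5, 6, 7}); every edge is covered by a bag; and for each vertex v the set of bags containing v is connected in the bag tree. The decomposition is therefore valid. The largest bag has 3 vertices, so the width is 2.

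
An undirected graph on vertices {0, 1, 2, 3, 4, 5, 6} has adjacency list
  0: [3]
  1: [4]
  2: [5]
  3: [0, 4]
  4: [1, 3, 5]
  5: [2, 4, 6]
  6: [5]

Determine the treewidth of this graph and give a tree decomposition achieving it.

The largest bag has 2 vertices, giving width 1; this decomposition certifies tw(G) ≤ 1. Since G has at least one edge (e.g. 4–3), it is not an edgeless graph, so tw(G) ≥ 1. The upper and lower bounds meet at 1, so that is the treewidth.

Treewidth 1.
One optimal decomposition is:
Bags: B1 = {3, 4}  B2 = {4, 5}  B3 = {5, 6}  B4 = {1, 4}  B5 = {0, 3}  B6 = {2, 5}
Tree: B1–B2, B2–B3, B1–B4, B1–B5, B2–B6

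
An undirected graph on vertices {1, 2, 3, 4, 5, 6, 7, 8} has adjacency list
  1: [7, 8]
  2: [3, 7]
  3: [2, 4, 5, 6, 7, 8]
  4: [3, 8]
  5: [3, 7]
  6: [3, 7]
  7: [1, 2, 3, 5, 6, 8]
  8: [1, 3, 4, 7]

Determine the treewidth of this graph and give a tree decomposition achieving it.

The largest bag has 3 vertices, giving width 2; this decomposition certifies tw(G) ≤ 2. On the other hand G contains the 3-clique {1, 7, 8}. A clique must lie in a single bag of any decomposition, so no decomposition can have width below 2. Combining the bounds, tw(G) = 2.

Treewidth 2.
One optimal decomposition is:
Bags: B1 = {3, 7, 8}  B2 = {3, 5, 7}  B3 = {1, 7, 8}  B4 = {2, 3, 7}  B5 = {3, 6, 7}  B6 = {3, 4, 8}
Tree: B1–B2, B1–B3, B1–B4, B4–B5, B1–B6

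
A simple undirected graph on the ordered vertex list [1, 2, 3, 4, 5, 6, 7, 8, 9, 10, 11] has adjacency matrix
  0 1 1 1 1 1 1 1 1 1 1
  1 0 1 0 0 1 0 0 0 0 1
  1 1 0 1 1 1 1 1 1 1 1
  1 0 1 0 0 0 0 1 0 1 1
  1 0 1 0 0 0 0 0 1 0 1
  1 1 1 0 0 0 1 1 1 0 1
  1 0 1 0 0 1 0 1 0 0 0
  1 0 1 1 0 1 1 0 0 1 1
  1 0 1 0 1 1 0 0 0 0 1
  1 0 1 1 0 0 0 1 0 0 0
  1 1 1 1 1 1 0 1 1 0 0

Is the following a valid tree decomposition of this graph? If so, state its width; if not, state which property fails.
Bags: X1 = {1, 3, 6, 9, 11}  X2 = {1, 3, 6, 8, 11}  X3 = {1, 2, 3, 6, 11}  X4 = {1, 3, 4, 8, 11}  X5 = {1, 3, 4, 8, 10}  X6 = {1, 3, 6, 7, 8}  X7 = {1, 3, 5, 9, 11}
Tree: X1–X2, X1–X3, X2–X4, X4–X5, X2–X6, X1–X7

Yes; width 4.

Every vertex of G appears in some bag (union = {1, 2, 3, 4, 5, 6, 7, 8, 9, 10, 11}); every edge is covered by a bag; and for each vertex v the set of bags containing v is connected in the bag tree. The decomposition is therefore valid. The largest bag has 5 vertices, so the width is 4.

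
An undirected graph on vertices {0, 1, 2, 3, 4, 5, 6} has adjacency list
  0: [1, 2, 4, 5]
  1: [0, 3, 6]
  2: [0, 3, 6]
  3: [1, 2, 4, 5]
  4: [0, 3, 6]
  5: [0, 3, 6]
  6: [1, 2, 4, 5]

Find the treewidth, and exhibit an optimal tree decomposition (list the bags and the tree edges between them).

Treewidth 3.
One optimal decomposition is:
Bags: B1 = {0, 3, 5, 6}  B2 = {0, 3, 4, 6}  B3 = {0, 2, 3, 6}  B4 = {0, 1, 3, 6}
Tree: B1–B2, B2–B3, B3–B4

Every bag has size at most 4, so the width is 4 − 1 = 3 and tw(G) ≤ 3. For the lower bound: the 4 vertex sets {0,5}, {4,6}, {3}, {2} are disjoint, each induces a connected subgraph, and every pair is joined by at least one edge of G. Contracting each set to a single vertex therefore yields K_{4} as a minor, and since treewidth is minor-monotone, tw(G) ≥ tw(K_{4}) = 3. Therefore the treewidth is 3.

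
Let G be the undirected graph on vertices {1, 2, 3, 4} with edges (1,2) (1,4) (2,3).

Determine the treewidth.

1

A width-1 tree decomposition is:
Bags: B1 = {2, 3}  B2 = {1, 2}  B3 = {1, 4}
Tree: B1–B2, B2–B3
The largest bag has 2 vertices, giving width 1; this decomposition certifies tw(G) ≤ 1. Since G has at least one edge (e.g. 3–2), it is not an edgeless graph, so tw(G) ≥ 1. Hence tw(G) = 1 exactly.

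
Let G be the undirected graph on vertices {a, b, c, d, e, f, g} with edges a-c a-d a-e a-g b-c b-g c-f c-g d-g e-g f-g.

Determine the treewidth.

A width-2 tree decomposition is:
Bags: B1 = {a, d, g}  B2 = {a, c, g}  B3 = {c, f, g}  B4 = {a, e, g}  B5 = {b, c, g}
Tree: B1–B2, B2–B3, B2–B4, B2–B5
Every bag has size at most 3, so the width is 3 − 1 = 2 and tw(G) ≤ 2. For the lower bound, the 3 vertices {a, d, g} are pairwise adjacent, and any tree decomposition puts a clique entirely inside one bag — forcing width ≥ 2. Combining the bounds, tw(G) = 2.

2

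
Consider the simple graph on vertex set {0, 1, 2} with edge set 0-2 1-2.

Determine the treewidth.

A width-1 tree decomposition is:
Bags: B1 = {1, 2}  B2 = {0, 2}
Tree: B1–B2
Every bag has size at most 2, so the width is 2 − 1 = 1 and tw(G) ≤ 1. Any graph with an edge has treewidth ≥ 1, and G has the edge 1–2. Hence tw(G) = 1 exactly.

1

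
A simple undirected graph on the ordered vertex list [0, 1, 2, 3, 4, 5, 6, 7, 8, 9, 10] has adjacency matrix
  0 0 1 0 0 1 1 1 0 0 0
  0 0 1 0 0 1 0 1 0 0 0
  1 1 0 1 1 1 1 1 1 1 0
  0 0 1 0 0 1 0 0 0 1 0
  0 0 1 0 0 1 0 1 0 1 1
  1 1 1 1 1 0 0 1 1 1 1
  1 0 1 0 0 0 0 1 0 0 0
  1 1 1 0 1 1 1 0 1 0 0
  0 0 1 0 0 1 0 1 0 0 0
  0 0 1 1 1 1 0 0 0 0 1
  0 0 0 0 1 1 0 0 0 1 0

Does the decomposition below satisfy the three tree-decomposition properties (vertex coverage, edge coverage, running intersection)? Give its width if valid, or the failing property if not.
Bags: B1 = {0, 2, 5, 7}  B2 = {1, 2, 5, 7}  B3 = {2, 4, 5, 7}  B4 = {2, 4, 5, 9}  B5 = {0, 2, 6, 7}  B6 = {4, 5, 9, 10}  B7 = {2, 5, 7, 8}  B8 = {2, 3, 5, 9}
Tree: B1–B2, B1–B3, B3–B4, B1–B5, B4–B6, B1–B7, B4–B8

Vertex coverage: the bags together contain {0, 1, 2, 3, 4, 5, 6, 7, 8, 9, 10}, the full vertex set. Edge coverage: each edge of G has both endpoints in at least one bag. Running intersection: for every vertex, the bags containing it form a connected subtree. All three properties hold, so this is a valid tree decomposition of width max|bag| − 1 = 3, and hence tw(G) ≤ 3.

Yes; width 3.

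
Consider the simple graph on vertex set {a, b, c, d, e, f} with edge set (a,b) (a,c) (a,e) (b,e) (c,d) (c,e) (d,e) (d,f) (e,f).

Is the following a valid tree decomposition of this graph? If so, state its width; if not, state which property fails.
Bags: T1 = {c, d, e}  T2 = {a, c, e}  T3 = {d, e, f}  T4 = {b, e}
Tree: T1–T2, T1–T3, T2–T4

No — edge (a,b) lies in no bag.

A tree decomposition must satisfy three properties: every vertex lies in some bag; for every edge, both endpoints lie together in some bag; and for every vertex, the bags containing it form a connected subtree. Here edge (a,b) lies in no bag, so the decomposition is invalid.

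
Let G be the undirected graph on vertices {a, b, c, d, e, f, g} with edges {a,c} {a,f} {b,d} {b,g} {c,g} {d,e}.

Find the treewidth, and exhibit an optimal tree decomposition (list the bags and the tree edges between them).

Every bag has size at most 2, so the width is 2 − 1 = 1 and tw(G) ≤ 1. G has an edge, so its treewidth is at least 1. Hence tw(G) = 1 exactly.

Treewidth 1.
One such decomposition:
Bags: B1 = {d, e}  B2 = {b, d}  B3 = {b, g}  B4 = {c, g}  B5 = {a, c}  B6 = {a, f}
Tree: B1–B2, B2–B3, B3–B4, B4–B5, B5–B6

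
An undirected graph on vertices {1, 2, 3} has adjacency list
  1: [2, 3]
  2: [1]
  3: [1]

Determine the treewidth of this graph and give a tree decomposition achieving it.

Treewidth 1.
One optimal decomposition is:
Bags: B1 = {1, 3}  B2 = {1, 2}
Tree: B1–B2

The largest bag has 2 vertices, giving width 1; this decomposition certifies tw(G) ≤ 1. Since G has at least one edge (e.g. 3–1), it is not an edgeless graph, so tw(G) ≥ 1. Combining the bounds, tw(G) = 1.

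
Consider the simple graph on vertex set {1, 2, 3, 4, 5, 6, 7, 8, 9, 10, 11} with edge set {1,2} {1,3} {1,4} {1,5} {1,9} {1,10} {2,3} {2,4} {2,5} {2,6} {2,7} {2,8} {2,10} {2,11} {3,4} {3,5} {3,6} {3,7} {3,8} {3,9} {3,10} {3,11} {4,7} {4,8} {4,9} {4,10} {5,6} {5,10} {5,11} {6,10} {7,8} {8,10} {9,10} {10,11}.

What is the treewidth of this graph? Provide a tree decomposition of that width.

Every bag has size at most 5, so the width is 5 − 1 = 4 and tw(G) ≤ 4. Conversely, {1, 3, 4, 9, 10} is a clique of size 5, and the vertices of any clique must share a bag in every tree decomposition; so some bag has ≥ 5 vertices and tw(G) ≥ 4. The upper and lower bounds meet at 4, so that is the treewidth.

Treewidth 4.
One optimal decomposition is:
Bags: B1 = {1, 2, 3, 4, 10}  B2 = {2, 3, 4, 8, 10}  B3 = {1, 3, 4, 9, 10}  B4 = {1, 2, 3, 5, 10}  B5 = {2, 3, 4, 7, 8}  B6 = {2, 3, 5, 6, 10}  B7 = {2, 3, 5, 10, 11}
Tree: B1–B2, B1–B3, B1–B4, B2–B5, B4–B6, B6–B7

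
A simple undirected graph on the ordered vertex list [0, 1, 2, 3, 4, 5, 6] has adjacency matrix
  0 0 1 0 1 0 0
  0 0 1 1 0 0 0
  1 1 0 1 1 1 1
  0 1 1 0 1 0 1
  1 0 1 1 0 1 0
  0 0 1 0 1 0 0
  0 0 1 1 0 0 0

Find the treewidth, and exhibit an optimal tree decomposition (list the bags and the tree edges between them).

Treewidth 2.
Bags: B1 = {2, 3, 6}  B2 = {2, 3, 4}  B3 = {2, 4, 5}  B4 = {1, 2, 3}  B5 = {0, 2, 4}
Tree: B1–B2, B2–B3, B1–B4, B2–B5

The largest bag has 3 vertices, giving width 2; this decomposition certifies tw(G) ≤ 2. Conversely, {0, 2, 4} is a clique of size 3, and the vertices of any clique must share a bag in every tree decomposition; so some bag has ≥ 3 vertices and tw(G) ≥ 2. Hence tw(G) = 2 exactly.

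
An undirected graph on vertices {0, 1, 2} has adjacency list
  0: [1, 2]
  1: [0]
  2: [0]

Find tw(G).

1

A width-1 tree decomposition is:
Bags: B1 = {0, 2}  B2 = {0, 1}
Tree: B1–B2
Every bag has size at most 2, so the width is 2 − 1 = 1 and tw(G) ≤ 1. Any graph with an edge has treewidth ≥ 1, and G has the edge 0–2. Therefore the treewidth is 1.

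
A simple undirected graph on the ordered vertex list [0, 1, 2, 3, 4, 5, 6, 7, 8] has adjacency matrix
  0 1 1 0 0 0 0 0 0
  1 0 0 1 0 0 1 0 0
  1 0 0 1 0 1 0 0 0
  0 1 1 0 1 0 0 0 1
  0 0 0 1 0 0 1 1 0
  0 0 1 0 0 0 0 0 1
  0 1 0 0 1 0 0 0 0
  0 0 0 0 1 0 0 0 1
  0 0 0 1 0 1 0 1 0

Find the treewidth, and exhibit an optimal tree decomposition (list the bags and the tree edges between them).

Treewidth 3.
One such decomposition:
Bags: B1 = {0, 1, 2, 6}  B2 = {1, 2, 3, 6}  B3 = {2, 3, 4, 6}  B4 = {2, 3, 4, 5}  B5 = {3, 4, 5, 8}  B6 = {4, 5, 7, 8}
Tree: B1–B2, B2–B3, B3–B4, B4–B5, B5–B6

The largest bag has 4 vertices, giving width 3; this decomposition certifies tw(G) ≤ 3. For the lower bound: the 4 vertex sets {0,1,6}, {2}, {3}, {4,5,7,8} are disjoint, each induces a connected subgraph, and every pair is joined by at least one edge of G. Contracting each set to a single vertex therefore yields K_{4} as a minor, and since treewidth is minor-monotone, tw(G) ≥ tw(K_{4}) = 3. Combining the bounds, tw(G) = 3.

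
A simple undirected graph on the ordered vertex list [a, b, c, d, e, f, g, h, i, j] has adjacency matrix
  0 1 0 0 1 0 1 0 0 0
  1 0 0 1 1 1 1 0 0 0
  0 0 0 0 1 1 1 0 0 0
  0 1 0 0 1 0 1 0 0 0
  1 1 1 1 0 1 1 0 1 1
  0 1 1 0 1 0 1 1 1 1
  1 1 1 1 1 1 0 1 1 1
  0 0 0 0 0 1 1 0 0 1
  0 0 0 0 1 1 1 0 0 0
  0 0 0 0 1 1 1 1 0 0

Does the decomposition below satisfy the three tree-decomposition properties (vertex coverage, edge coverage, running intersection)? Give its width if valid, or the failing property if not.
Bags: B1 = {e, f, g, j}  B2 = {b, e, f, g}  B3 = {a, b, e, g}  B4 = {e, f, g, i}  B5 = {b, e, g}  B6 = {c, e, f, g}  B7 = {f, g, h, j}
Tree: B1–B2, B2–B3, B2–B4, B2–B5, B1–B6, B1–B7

No — vertex d appears in no bag.

A tree decomposition must satisfy three properties: every vertex lies in some bag; for every edge, both endpoints lie together in some bag; and for every vertex, the bags containing it form a connected subtree. Here vertex d appears in no bag, so the decomposition is invalid.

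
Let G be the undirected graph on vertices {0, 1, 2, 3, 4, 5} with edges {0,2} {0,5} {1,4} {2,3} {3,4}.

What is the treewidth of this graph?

A width-1 tree decomposition is:
Bags: B1 = {0, 5}  B2 = {0, 2}  B3 = {2, 3}  B4 = {3, 4}  B5 = {1, 4}
Tree: B1–B2, B2–B3, B3–B4, B4–B5
Each bag holds 2 vertices, so the decomposition has width 1, which upper-bounds the treewidth. G has an edge, so its treewidth is at least 1. The upper and lower bounds meet at 1, so that is the treewidth.

1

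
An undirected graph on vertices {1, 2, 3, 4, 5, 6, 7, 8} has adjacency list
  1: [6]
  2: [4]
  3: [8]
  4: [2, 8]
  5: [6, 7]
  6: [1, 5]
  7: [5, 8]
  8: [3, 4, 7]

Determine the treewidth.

A width-1 tree decomposition is:
Bags: B1 = {4, 8}  B2 = {7, 8}  B3 = {5, 7}  B4 = {5, 6}  B5 = {2, 4}  B6 = {3, 8}  B7 = {1, 6}
Tree: B1–B2, B2–B3, B3–B4, B1–B5, B2–B6, B4–B7
Every bag has size at most 2, so the width is 2 − 1 = 1 and tw(G) ≤ 1. Since G has at least one edge (e.g. 4–8), it is not an edgeless graph, so tw(G) ≥ 1. Combining the bounds, tw(G) = 1.

1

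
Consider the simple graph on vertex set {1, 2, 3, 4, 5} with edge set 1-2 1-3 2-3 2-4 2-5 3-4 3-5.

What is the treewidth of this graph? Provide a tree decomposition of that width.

Every bag has size at most 3, so the width is 3 − 1 = 2 and tw(G) ≤ 2. Conversely, {1, 2, 3} is a clique of size 3, and the vertices of any clique must share a bag in every tree decomposition; so some bag has ≥ 3 vertices and tw(G) ≥ 2. The upper and lower bounds meet at 2, so that is the treewidth.

Treewidth 2.
One such decomposition:
Bags: B1 = {2, 3, 4}  B2 = {1, 2, 3}  B3 = {2, 3, 5}
Tree: B1–B2, B2–B3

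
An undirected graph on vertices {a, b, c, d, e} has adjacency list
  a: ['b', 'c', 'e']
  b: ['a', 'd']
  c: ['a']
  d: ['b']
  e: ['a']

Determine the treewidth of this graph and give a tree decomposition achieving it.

Treewidth 1.
Bags: B1 = {a, b}  B2 = {b, d}  B3 = {a, e}  B4 = {a, c}
Tree: B1–B2, B1–B3, B1–B4

The largest bag has 2 vertices, giving width 1; this decomposition certifies tw(G) ≤ 1. G has an edge, so its treewidth is at least 1. Therefore the treewidth is 1.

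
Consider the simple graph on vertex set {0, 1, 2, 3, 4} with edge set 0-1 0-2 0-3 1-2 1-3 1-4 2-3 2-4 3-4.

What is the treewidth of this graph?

3

A width-3 tree decomposition is:
Bags: B1 = {1, 2, 3, 4}  B2 = {0, 1, 2, 3}
Tree: B1–B2
Each bag holds 4 vertices, so the decomposition has width 3, which upper-bounds the treewidth. On the other hand G contains the 4-clique {0, 1, 2, 3}. A clique must lie in a single bag of any decomposition, so no decomposition can have width below 3. Therefore the treewidth is 3.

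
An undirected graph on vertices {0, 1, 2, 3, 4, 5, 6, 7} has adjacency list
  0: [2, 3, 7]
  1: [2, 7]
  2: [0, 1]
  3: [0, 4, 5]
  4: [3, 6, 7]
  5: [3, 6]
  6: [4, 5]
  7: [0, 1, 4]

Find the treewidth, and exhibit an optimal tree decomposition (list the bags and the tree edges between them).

Each bag holds 3 vertices, so the decomposition has width 2, which upper-bounds the treewidth. Since 1–2–0–7–1 is a cycle in G, G is not acyclic. Forests are exactly the graphs of treewidth ≤ 1, so tw(G) ≥ 2. Hence tw(G) = 2 exactly.

Treewidth 2.
Bags: B1 = {1, 2, 7}  B2 = {0, 2, 7}  B3 = {0, 4, 7}  B4 = {0, 3, 4}  B5 = {3, 4, 6}  B6 = {3, 5, 6}
Tree: B1–B2, B2–B3, B3–B4, B4–B5, B5–B6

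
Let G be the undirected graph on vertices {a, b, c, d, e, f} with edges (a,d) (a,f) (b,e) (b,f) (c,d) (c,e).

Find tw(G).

2

A width-2 tree decomposition is:
Bags: B1 = {a, b, f}  B2 = {a, b, d}  B3 = {b, c, d}  B4 = {b, c, e}
Tree: B1–B2, B2–B3, B3–B4
Every bag has size at most 3, so the width is 3 − 1 = 2 and tw(G) ≤ 2. For the lower bound, G contains the cycle b–f–a–d–c–e–b, so G is not a forest; only forests have treewidth ≤ 1, hence tw(G) ≥ 2. Therefore the treewidth is 2.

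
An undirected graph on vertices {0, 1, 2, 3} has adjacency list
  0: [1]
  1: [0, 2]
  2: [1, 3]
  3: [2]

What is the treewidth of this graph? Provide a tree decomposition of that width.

Treewidth 1.
One such decomposition:
Bags: B1 = {2, 3}  B2 = {1, 2}  B3 = {0, 1}
Tree: B1–B2, B2–B3

The largest bag has 2 vertices, giving width 1; this decomposition certifies tw(G) ≤ 1. G has an edge, so its treewidth is at least 1. Therefore the treewidth is 1.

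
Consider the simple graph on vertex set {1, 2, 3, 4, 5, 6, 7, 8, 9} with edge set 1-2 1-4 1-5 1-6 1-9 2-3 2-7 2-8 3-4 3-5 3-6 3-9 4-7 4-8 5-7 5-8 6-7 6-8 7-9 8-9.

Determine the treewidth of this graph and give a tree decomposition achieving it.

Treewidth 4.
Bags: B1 = {1, 3, 6, 7, 8}  B2 = {1, 2, 3, 7, 8}  B3 = {1, 3, 5, 7, 8}  B4 = {1, 3, 4, 7, 8}  B5 = {1, 3, 7, 8, 9}
Tree: B1–B2, B2–B3, B3–B4, B4–B5

Every bag has size at most 5, so the width is 5 − 1 = 4 and tw(G) ≤ 4. For the lower bound: the 5 vertex sets {3,6}, {1,2}, {5,8}, {7}, {4} are disjoint, each induces a connected subgraph, and every pair is joined by at least one edge of G. Contracting each set to a single vertex therefore yields K_{5} as a minor, and since treewidth is minor-monotone, tw(G) ≥ tw(K_{5}) = 4. The upper and lower bounds meet at 4, so that is the treewidth.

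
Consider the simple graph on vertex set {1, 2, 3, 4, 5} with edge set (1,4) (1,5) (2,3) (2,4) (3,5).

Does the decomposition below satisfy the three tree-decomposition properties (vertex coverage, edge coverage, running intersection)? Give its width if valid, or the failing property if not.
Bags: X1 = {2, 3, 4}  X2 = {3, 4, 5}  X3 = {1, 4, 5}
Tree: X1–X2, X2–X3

Every vertex of G appears in some bag (union = {1, 2, 3, 4, 5}); every edge is covered by a bag; and for each vertex v the set of bags containing v is connected in the bag tree. The decomposition is therefore valid. The largest bag has 3 vertices, so the width is 2.

Yes; width 2.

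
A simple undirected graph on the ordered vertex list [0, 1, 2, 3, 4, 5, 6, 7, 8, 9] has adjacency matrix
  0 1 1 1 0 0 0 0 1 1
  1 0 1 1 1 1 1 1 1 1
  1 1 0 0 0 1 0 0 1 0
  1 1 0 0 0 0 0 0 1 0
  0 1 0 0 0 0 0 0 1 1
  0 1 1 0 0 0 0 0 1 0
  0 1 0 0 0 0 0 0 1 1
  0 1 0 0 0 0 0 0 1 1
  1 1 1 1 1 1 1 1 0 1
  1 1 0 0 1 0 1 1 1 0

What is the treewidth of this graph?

A width-3 tree decomposition is:
Bags: B1 = {0, 1, 3, 8}  B2 = {0, 1, 8, 9}  B3 = {0, 1, 2, 8}  B4 = {1, 6, 8, 9}  B5 = {1, 4, 8, 9}  B6 = {1, 7, 8, 9}  B7 = {1, 2, 5, 8}
Tree: B1–B2, B2–B3, B2–B4, B2–B5, B2–B6, B3–B7
Each bag holds 4 vertices, so the decomposition has width 3, which upper-bounds the treewidth. Conversely, {0, 1, 8, 9} is a clique of size 4, and the vertices of any clique must share a bag in every tree decomposition; so some bag has ≥ 4 vertices and tw(G) ≥ 3. Therefore the treewidth is 3.

3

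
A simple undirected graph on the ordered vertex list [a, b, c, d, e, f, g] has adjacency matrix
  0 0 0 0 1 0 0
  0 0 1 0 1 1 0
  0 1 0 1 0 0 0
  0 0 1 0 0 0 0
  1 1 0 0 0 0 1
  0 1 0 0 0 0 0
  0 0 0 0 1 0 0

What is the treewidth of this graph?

1

A width-1 tree decomposition is:
Bags: B1 = {b, e}  B2 = {b, c}  B3 = {a, e}  B4 = {b, f}  B5 = {e, g}  B6 = {c, d}
Tree: B1–B2, B1–B3, B2–B4, B1–B5, B2–B6
The largest bag has 2 vertices, giving width 1; this decomposition certifies tw(G) ≤ 1. Any graph with an edge has treewidth ≥ 1, and G has the edge b–e. The upper and lower bounds meet at 1, so that is the treewidth.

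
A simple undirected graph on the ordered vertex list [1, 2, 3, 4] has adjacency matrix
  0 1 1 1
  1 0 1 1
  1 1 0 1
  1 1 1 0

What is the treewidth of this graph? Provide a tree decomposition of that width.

A single bag containing all 4 vertices is trivially a valid decomposition of width 3. On the other hand G contains the 4-clique {1, 2, 3, 4}. A clique must lie in a single bag of any decomposition, so no decomposition can have width below 3. Hence tw(G) = 3 exactly.

Treewidth 3.
One optimal decomposition is:
Bags: B1 = {1, 2, 3, 4}
Tree: (single bag)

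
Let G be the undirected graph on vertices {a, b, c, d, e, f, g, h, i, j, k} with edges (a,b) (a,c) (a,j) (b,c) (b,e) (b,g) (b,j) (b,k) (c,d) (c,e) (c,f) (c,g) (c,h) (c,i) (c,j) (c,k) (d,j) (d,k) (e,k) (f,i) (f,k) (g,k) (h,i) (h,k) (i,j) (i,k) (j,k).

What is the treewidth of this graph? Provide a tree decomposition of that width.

Treewidth 3.
Bags: B1 = {c, i, j, k}  B2 = {c, h, i, k}  B3 = {b, c, j, k}  B4 = {c, f, i, k}  B5 = {a, b, c, j}  B6 = {c, d, j, k}  B7 = {b, c, g, k}  B8 = {b, c, e, k}
Tree: B1–B2, B1–B3, B2–B4, B3–B5, B3–B6, B3–B7, B3–B8

The largest bag has 4 vertices, giving width 3; this decomposition certifies tw(G) ≤ 3. Conversely, {a, b, c, j} is a clique of size 4, and the vertices of any clique must share a bag in every tree decomposition; so some bag has ≥ 4 vertices and tw(G) ≥ 3. Hence tw(G) = 3 exactly.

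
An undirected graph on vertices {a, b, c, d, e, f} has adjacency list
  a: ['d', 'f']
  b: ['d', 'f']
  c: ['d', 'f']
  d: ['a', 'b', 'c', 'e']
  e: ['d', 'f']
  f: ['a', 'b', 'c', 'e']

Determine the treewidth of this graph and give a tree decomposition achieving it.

Treewidth 2.
One such decomposition:
Bags: B1 = {c, d, f}  B2 = {d, e, f}  B3 = {a, d, f}  B4 = {b, d, f}
Tree: B1–B2, B2–B3, B3–B4

The largest bag has 3 vertices, giving width 2; this decomposition certifies tw(G) ≤ 2. The edges d–c–f–e–d form a cycle, so G is not a tree and its treewidth is at least 2. Therefore the treewidth is 2.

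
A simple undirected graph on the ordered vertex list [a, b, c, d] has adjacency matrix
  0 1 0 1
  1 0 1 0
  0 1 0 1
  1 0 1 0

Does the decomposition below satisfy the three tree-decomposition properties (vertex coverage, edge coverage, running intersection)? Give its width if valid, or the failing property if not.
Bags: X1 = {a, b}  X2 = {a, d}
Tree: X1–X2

No — vertex c appears in no bag.

A tree decomposition must satisfy three properties: every vertex lies in some bag; for every edge, both endpoints lie together in some bag; and for every vertex, the bags containing it form a connected subtree. Here vertex c appears in no bag, so the decomposition is invalid.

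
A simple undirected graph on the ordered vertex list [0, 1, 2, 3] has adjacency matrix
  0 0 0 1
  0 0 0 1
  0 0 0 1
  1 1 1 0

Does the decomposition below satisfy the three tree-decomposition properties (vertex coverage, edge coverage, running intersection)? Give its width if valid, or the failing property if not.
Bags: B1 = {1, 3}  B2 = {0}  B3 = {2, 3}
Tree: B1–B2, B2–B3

No — edge (3,0) lies in no bag.

A tree decomposition must satisfy three properties: every vertex lies in some bag; for every edge, both endpoints lie together in some bag; and for every vertex, the bags containing it form a connected subtree. Here edge (3,0) lies in no bag, so the decomposition is invalid.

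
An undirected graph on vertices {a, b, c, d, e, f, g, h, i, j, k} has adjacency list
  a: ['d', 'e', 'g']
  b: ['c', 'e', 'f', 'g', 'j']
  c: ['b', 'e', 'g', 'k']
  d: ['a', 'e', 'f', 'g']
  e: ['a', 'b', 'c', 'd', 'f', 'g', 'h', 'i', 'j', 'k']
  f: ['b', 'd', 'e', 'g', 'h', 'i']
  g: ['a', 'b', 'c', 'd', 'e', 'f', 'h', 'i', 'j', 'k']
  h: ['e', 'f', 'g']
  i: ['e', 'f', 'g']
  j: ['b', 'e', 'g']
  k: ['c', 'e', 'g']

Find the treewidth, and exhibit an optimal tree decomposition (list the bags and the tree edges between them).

Treewidth 3.
One optimal decomposition is:
Bags: B1 = {a, d, e, g}  B2 = {d, e, f, g}  B3 = {b, e, f, g}  B4 = {e, f, g, i}  B5 = {e, f, g, h}  B6 = {b, e, g, j}  B7 = {b, c, e, g}  B8 = {c, e, g, k}
Tree: B1–B2, B2–B3, B3–B4, B3–B5, B3–B6, B6–B7, B7–B8

The largest bag has 4 vertices, giving width 3; this decomposition certifies tw(G) ≤ 3. On the other hand G contains the 4-clique {d, e, f, g}. A clique must lie in a single bag of any decomposition, so no decomposition can have width below 3. Combining the bounds, tw(G) = 3.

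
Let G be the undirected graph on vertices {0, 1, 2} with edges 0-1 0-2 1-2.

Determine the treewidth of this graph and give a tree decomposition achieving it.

A single bag containing all 3 vertices is trivially a valid decomposition of width 2. For the lower bound, the 3 vertices {0, 1, 2} are pairwise adjacent, and any tree decomposition puts a clique entirely inside one bag — forcing width ≥ 2. The upper and lower bounds meet at 2, so that is the treewidth.

Treewidth 2.
Bags: B1 = {0, 1, 2}
Tree: (single bag)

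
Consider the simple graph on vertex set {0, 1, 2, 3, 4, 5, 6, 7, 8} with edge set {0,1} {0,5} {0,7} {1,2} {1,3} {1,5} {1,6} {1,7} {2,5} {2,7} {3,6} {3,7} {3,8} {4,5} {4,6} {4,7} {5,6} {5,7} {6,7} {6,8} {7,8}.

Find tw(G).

3

A width-3 tree decomposition is:
Bags: B1 = {1, 3, 6, 7}  B2 = {3, 6, 7, 8}  B3 = {1, 5, 6, 7}  B4 = {4, 5, 6, 7}  B5 = {1, 2, 5, 7}  B6 = {0, 1, 5, 7}
Tree: B1–B2, B1–B3, B3–B4, B3–B5, B3–B6
Each bag holds 4 vertices, so the decomposition has width 3, which upper-bounds the treewidth. Conversely, {3, 6, 7, 8} is a clique of size 4, and the vertices of any clique must share a bag in every tree decomposition; so some bag has ≥ 4 vertices and tw(G) ≥ 3. Hence tw(G) = 3 exactly.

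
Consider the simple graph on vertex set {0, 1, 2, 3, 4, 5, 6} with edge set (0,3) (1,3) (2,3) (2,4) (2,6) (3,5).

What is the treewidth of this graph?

A width-1 tree decomposition is:
Bags: B1 = {2, 3}  B2 = {0, 3}  B3 = {1, 3}  B4 = {2, 4}  B5 = {3, 5}  B6 = {2, 6}
Tree: B1–B2, B1–B3, B1–B4, B2–B5, B4–B6
The largest bag has 2 vertices, giving width 1; this decomposition certifies tw(G) ≤ 1. Any graph with an edge has treewidth ≥ 1, and G has the edge 2–3. The upper and lower bounds meet at 1, so that is the treewidth.

1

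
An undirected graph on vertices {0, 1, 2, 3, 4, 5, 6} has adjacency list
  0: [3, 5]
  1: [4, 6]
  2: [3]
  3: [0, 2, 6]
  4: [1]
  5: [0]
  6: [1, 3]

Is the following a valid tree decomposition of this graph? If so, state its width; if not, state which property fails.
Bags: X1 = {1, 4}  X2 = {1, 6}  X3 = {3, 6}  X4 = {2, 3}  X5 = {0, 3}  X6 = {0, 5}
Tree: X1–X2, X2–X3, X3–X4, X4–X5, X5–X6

Yes; width 1.

Every vertex of G appears in some bag (union = {0, 1, 2, 3, 4, 5, 6}); every edge is covered by a bag; and for each vertex v the set of bags containing v is connected in the bag tree. The decomposition is therefore valid. The largest bag has 2 vertices, so the width is 1.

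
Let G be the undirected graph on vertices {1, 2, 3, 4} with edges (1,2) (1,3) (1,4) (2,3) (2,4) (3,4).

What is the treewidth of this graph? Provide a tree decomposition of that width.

With just one bag of size 4, the width is 4 − 1 = 3, so tw(G) ≤ 3. On the other hand G contains the 4-clique {1, 2, 3, 4}. A clique must lie in a single bag of any decomposition, so no decomposition can have width below 3. The upper and lower bounds meet at 3, so that is the treewidth.

Treewidth 3.
One optimal decomposition is:
Bags: B1 = {1, 2, 3, 4}
Tree: (single bag)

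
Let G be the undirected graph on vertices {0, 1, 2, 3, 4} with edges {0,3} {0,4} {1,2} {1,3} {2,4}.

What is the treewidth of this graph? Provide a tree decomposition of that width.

Treewidth 2.
One optimal decomposition is:
Bags: B1 = {0, 1, 3}  B2 = {0, 1, 4}  B3 = {1, 2, 4}
Tree: B1–B2, B2–B3

Every bag has size at most 3, so the width is 3 − 1 = 2 and tw(G) ≤ 2. For the lower bound, G contains the cycle 1–3–0–4–2–1, so G is not a forest; only forests have treewidth ≤ 1, hence tw(G) ≥ 2. The upper and lower bounds meet at 2, so that is the treewidth.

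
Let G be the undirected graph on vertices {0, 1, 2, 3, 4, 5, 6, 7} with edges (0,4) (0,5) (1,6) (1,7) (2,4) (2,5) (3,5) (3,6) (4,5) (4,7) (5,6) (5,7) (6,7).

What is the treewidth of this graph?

A width-2 tree decomposition is:
Bags: B1 = {5, 6, 7}  B2 = {4, 5, 7}  B3 = {0, 4, 5}  B4 = {2, 4, 5}  B5 = {3, 5, 6}  B6 = {1, 6, 7}
Tree: B1–B2, B2–B3, B2–B4, B1–B5, B1–B6
Every bag has size at most 3, so the width is 3 − 1 = 2 and tw(G) ≤ 2. On the other hand G contains the 3-clique {1, 6, 7}. A clique must lie in a single bag of any decomposition, so no decomposition can have width below 2. Hence tw(G) = 2 exactly.

2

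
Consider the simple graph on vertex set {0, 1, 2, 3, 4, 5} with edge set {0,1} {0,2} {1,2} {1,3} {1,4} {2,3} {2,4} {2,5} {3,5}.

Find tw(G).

A width-2 tree decomposition is:
Bags: B1 = {1, 2, 3}  B2 = {2, 3, 5}  B3 = {1, 2, 4}  B4 = {0, 1, 2}
Tree: B1–B2, B1–B3, B3–B4
Each bag holds 3 vertices, so the decomposition has width 2, which upper-bounds the treewidth. On the other hand G contains the 3-clique {0, 1, 2}. A clique must lie in a single bag of any decomposition, so no decomposition can have width below 2. Hence tw(G) = 2 exactly.

2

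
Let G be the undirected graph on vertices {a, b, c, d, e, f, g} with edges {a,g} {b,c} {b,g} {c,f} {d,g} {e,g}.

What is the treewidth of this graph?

A width-1 tree decomposition is:
Bags: B1 = {d, g}  B2 = {b, g}  B3 = {e, g}  B4 = {a, g}  B5 = {b, c}  B6 = {c, f}
Tree: B1–B2, B2–B3, B2–B4, B2–B5, B5–B6
Every bag has size at most 2, so the width is 2 − 1 = 1 and tw(G) ≤ 1. G has an edge, so its treewidth is at least 1. Therefore the treewidth is 1.

1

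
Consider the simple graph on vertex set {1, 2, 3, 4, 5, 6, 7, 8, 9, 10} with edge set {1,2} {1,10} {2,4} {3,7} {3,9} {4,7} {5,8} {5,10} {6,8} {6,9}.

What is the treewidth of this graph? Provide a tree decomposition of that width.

Treewidth 2.
Bags: B1 = {5, 6, 8}  B2 = {5, 6, 10}  B3 = {1, 6, 10}  B4 = {1, 2, 6}  B5 = {2, 4, 6}  B6 = {4, 6, 7}  B7 = {3, 6, 7}  B8 = {3, 6, 9}
Tree: B1–B2, B2–B3, B3–B4, B4–B5, B5–B6, B6–B7, B7–B8

Every bag has size at most 3, so the width is 3 − 1 = 2 and tw(G) ≤ 2. Since 6–8–5–10–1–2–4–7–3–9–6 is a cycle in G, G is not acyclic. Forests are exactly the graphs of treewidth ≤ 1, so tw(G) ≥ 2. The upper and lower bounds meet at 2, so that is the treewidth.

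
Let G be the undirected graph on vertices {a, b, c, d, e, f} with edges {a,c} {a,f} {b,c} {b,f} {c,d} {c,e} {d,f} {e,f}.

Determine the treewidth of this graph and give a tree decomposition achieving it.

The largest bag has 3 vertices, giving width 2; this decomposition certifies tw(G) ≤ 2. Since f–b–c–a–f is a cycle in G, G is not acyclic. Forests are exactly the graphs of treewidth ≤ 1, so tw(G) ≥ 2. Therefore the treewidth is 2.

Treewidth 2.
One optimal decomposition is:
Bags: B1 = {b, c, f}  B2 = {a, c, f}  B3 = {c, e, f}  B4 = {c, d, f}
Tree: B1–B2, B2–B3, B3–B4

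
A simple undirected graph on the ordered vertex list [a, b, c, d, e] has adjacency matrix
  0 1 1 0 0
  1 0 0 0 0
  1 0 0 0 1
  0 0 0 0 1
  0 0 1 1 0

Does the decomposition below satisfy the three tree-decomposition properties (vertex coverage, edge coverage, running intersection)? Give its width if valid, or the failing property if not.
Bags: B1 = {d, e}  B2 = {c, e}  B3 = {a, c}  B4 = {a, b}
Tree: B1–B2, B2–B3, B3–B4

Every vertex of G appears in some bag (union = {a, b, c, d, e}); every edge is covered by a bag; and for each vertex v the set of bags containing v is connected in the bag tree. The decomposition is therefore valid. The largest bag has 2 vertices, so the width is 1.

Yes; width 1.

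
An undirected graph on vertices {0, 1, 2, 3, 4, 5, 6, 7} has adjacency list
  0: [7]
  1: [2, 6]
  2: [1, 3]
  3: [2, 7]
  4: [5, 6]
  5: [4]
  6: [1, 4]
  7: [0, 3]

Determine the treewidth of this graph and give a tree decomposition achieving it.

Every bag has size at most 2, so the width is 2 − 1 = 1 and tw(G) ≤ 1. Since G has at least one edge (e.g. 5–4), it is not an edgeless graph, so tw(G) ≥ 1. Therefore the treewidth is 1.

Treewidth 1.
One optimal decomposition is:
Bags: B1 = {4, 5}  B2 = {4, 6}  B3 = {1, 6}  B4 = {1, 2}  B5 = {2, 3}  B6 = {3, 7}  B7 = {0, 7}
Tree: B1–B2, B2–B3, B3–B4, B4–B5, B5–B6, B6–B7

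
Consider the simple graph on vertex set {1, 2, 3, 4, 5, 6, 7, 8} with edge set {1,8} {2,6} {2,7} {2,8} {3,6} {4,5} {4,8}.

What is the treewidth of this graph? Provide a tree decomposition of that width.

Treewidth 1.
Bags: B1 = {3, 6}  B2 = {2, 6}  B3 = {2, 7}  B4 = {2, 8}  B5 = {1, 8}  B6 = {4, 8}  B7 = {4, 5}
Tree: B1–B2, B2–B3, B2–B4, B4–B5, B5–B6, B6–B7

Every bag has size at most 2, so the width is 2 − 1 = 1 and tw(G) ≤ 1. Any graph with an edge has treewidth ≥ 1, and G has the edge 3–6. Combining the bounds, tw(G) = 1.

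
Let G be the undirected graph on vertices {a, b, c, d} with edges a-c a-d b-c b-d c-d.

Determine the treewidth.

A width-2 tree decomposition is:
Bags: B1 = {b, c, d}  B2 = {a, c, d}
Tree: B1–B2
The largest bag has 3 vertices, giving width 2; this decomposition certifies tw(G) ≤ 2. For the lower bound, the 3 vertices {a, c, d} are pairwise adjacent, and any tree decomposition puts a clique entirely inside one bag — forcing width ≥ 2. Combining the bounds, tw(G) = 2.

2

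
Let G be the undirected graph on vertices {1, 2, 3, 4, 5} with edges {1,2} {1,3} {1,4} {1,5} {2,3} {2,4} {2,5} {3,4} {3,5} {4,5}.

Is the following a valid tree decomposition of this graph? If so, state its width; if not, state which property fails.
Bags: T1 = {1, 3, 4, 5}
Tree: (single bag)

A tree decomposition must satisfy three properties: every vertex lies in some bag; for every edge, both endpoints lie together in some bag; and for every vertex, the bags containing it form a connected subtree. Here vertex 2 appears in no bag, so the decomposition is invalid.

No — vertex 2 appears in no bag.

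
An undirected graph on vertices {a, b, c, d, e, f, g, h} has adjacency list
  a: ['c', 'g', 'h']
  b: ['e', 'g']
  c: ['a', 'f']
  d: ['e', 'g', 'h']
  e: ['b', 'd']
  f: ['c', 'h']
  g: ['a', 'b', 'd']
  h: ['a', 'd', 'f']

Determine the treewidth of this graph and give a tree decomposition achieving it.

Each bag holds 3 vertices, so the decomposition has width 2, which upper-bounds the treewidth. For the lower bound, G contains the cycle b–e–d–g–b, so G is not a forest; only forests have treewidth ≤ 1, hence tw(G) ≥ 2. The upper and lower bounds meet at 2, so that is the treewidth.

Treewidth 2.
One optimal decomposition is:
Bags: B1 = {b, e, g}  B2 = {d, e, g}  B3 = {a, d, g}  B4 = {a, d, h}  B5 = {a, c, h}  B6 = {c, f, h}
Tree: B1–B2, B2–B3, B3–B4, B4–B5, B5–B6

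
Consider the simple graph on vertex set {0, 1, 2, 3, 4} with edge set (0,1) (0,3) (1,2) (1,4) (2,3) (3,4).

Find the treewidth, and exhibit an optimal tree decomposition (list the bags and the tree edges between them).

Every bag has size at most 3, so the width is 3 − 1 = 2 and tw(G) ≤ 2. Since 3–2–1–0–3 is a cycle in G, G is not acyclic. Forests are exactly the graphs of treewidth ≤ 1, so tw(G) ≥ 2. Therefore the treewidth is 2.

Treewidth 2.
One optimal decomposition is:
Bags: B1 = {1, 2, 3}  B2 = {0, 1, 3}  B3 = {1, 3, 4}
Tree: B1–B2, B2–B3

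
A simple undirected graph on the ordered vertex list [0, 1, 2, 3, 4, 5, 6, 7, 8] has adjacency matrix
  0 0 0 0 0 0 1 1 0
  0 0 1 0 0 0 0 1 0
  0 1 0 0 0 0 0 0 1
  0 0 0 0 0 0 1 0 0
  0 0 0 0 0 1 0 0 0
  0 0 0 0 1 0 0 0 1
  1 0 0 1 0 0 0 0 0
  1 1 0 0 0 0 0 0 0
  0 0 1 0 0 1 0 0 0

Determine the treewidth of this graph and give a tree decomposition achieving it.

Each bag holds 2 vertices, so the decomposition has width 1, which upper-bounds the treewidth. G has an edge, so its treewidth is at least 1. Therefore the treewidth is 1.

Treewidth 1.
One such decomposition:
Bags: B1 = {4, 5}  B2 = {5, 8}  B3 = {2, 8}  B4 = {1, 2}  B5 = {1, 7}  B6 = {0, 7}  B7 = {0, 6}  B8 = {3, 6}
Tree: B1–B2, B2–B3, B3–B4, B4–B5, B5–B6, B6–B7, B7–B8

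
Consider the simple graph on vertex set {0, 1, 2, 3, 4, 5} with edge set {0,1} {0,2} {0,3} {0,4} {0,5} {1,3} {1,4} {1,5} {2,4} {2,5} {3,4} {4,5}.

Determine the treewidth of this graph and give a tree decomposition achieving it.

Treewidth 3.
One such decomposition:
Bags: B1 = {0, 1, 3, 4}  B2 = {0, 1, 4, 5}  B3 = {0, 2, 4, 5}
Tree: B1–B2, B2–B3

Each bag holds 4 vertices, so the decomposition has width 3, which upper-bounds the treewidth. On the other hand G contains the 4-clique {0, 1, 3, 4}. A clique must lie in a single bag of any decomposition, so no decomposition can have width below 3. Therefore the treewidth is 3.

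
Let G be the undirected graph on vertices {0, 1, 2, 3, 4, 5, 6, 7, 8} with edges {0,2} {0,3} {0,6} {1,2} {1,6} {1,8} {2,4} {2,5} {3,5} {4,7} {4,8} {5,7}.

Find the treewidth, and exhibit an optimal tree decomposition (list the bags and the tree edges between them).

Each bag holds 4 vertices, so the decomposition has width 3, which upper-bounds the treewidth. For the lower bound: the 4 vertex sets {1,6,8}, {4}, {2}, {0,3,5,7} are disjoint, each induces a connected subgraph, and every pair is joined by at least one edge of G. Contracting each set to a single vertex therefore yields K_{4} as a minor, and since treewidth is minor-monotone, tw(G) ≥ tw(K_{4}) = 3. Therefore the treewidth is 3.

Treewidth 3.
One such decomposition:
Bags: B1 = {1, 4, 6, 8}  B2 = {1, 2, 4, 6}  B3 = {0, 2, 4, 6}  B4 = {0, 2, 4, 7}  B5 = {0, 2, 5, 7}  B6 = {0, 3, 5, 7}
Tree: B1–B2, B2–B3, B3–B4, B4–B5, B5–B6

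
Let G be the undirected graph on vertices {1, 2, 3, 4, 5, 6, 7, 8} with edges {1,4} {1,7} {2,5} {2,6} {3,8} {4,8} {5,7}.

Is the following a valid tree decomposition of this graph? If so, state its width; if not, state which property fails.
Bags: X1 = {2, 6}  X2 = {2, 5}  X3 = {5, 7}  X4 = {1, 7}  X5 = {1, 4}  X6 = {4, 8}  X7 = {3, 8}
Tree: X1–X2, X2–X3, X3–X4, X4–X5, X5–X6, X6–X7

Checking the three conditions: (i) the bags cover all of {1, 2, 3, 4, 5, 6, 7, 8}; (ii) for each edge, some bag contains both endpoints; (iii) the bags containing any fixed vertex form a subtree. All hold, so the decomposition is valid with width 2 − 1 = 1.

Yes; width 1.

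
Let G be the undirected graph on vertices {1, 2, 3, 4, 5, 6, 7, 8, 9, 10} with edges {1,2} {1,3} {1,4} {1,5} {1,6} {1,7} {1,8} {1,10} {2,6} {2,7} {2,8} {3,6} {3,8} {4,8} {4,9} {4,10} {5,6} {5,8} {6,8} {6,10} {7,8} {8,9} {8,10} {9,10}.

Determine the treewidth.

A width-3 tree decomposition is:
Bags: B1 = {1, 6, 8, 10}  B2 = {1, 2, 6, 8}  B3 = {1, 5, 6, 8}  B4 = {1, 4, 8, 10}  B5 = {1, 2, 7, 8}  B6 = {4, 8, 9, 10}  B7 = {1, 3, 6, 8}
Tree: B1–B2, B2–B3, B1–B4, B2–B5, B4–B6, B3–B7
The largest bag has 4 vertices, giving width 3; this decomposition certifies tw(G) ≤ 3. On the other hand G contains the 4-clique {1, 4, 8, 10}. A clique must lie in a single bag of any decomposition, so no decomposition can have width below 3. Hence tw(G) = 3 exactly.

3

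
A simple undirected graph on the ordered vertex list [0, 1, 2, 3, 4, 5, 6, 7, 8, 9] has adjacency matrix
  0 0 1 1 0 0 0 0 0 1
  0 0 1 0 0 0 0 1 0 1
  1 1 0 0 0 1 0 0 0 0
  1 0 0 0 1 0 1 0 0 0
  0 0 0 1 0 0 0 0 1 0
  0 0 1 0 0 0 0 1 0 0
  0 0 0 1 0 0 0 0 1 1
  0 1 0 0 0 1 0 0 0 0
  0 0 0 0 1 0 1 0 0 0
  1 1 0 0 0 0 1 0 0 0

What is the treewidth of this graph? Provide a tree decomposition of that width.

Treewidth 2.
Bags: B1 = {2, 5, 7}  B2 = {1, 2, 7}  B3 = {0, 1, 2}  B4 = {0, 1, 9}  B5 = {0, 3, 9}  B6 = {3, 6, 9}  B7 = {3, 4, 6}  B8 = {4, 6, 8}
Tree: B1–B2, B2–B3, B3–B4, B4–B5, B5–B6, B6–B7, B7–B8

The largest bag has 3 vertices, giving width 2; this decomposition certifies tw(G) ≤ 2. The edges 5–7–1–2–5 form a cycle, so G is not a tree and its treewidth is at least 2. The upper and lower bounds meet at 2, so that is the treewidth.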